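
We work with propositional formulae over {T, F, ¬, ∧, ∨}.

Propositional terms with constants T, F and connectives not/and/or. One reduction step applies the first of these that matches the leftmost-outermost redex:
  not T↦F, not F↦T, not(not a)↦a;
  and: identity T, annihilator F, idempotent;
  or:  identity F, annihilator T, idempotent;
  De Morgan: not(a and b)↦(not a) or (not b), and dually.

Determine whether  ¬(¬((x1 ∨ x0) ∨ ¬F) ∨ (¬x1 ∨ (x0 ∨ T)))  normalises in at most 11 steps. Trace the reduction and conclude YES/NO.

  start: ¬(¬((x1 ∨ x0) ∨ ¬F) ∨ (¬x1 ∨ (x0 ∨ T)))
  →1  ¬¬((x1 ∨ x0) ∨ ¬F) ∧ ¬(¬x1 ∨ (x0 ∨ T))
  →2  ((x1 ∨ x0) ∨ ¬F) ∧ ¬(¬x1 ∨ (x0 ∨ T))
  →3  ((x1 ∨ x0) ∨ T) ∧ ¬(¬x1 ∨ (x0 ∨ T))
  →4  T ∧ ¬(¬x1 ∨ (x0 ∨ T))
  →5  ¬(¬x1 ∨ (x0 ∨ T))
  →6  ¬¬x1 ∧ ¬(x0 ∨ T)
  →7  x1 ∧ ¬(x0 ∨ T)
  →8  x1 ∧ (¬x0 ∧ ¬T)
  →9  x1 ∧ (¬x0 ∧ F)
  →10  x1 ∧ F
  →11  F

Answer: YES — reaches normal form F in 11 ≤ 11 steps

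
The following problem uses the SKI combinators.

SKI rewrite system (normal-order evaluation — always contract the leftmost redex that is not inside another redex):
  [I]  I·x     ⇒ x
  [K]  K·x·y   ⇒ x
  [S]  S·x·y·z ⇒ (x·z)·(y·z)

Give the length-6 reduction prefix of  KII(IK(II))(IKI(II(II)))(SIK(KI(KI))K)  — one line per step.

  start: KII(IK(II))(IKI(II(II)))(SIK(KI(KI))K)
  [1] I(IK(II))(IKI(II(II)))(SIK(KI(KI))K)
  [2] IK(II)(IKI(II(II)))(SIK(KI(KI))K)
  [3] K(II)(IKI(II(II)))(SIK(KI(KI))K)
  [4] II(SIK(KI(KI))K)
  [5] I(SIK(KI(KI))K)
  [6] SIK(KI(KI))K

Answer: after 6 steps: SIK(KI(KI))K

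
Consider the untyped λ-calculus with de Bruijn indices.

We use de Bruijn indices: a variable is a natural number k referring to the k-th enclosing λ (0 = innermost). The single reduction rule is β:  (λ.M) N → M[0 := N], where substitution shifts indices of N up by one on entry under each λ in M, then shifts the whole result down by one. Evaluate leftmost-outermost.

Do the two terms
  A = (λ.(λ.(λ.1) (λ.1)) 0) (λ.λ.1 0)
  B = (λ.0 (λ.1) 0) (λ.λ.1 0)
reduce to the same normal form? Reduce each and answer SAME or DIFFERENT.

Answer: SAME — A ⇓ λ.λ.1 0, B ⇓ λ.λ.1 0

Reduction:
Term A:
  start: (λ.(λ.(λ.1) (λ.1)) 0) (λ.λ.1 0)
  →1  (λ.(λ.1) (λ.1)) (λ.λ.1 0)
  →2  (λ.λ.λ.1 0) (λ.λ.λ.1 0)
  →3  λ.λ.1 0

Term B:
  start: (λ.0 (λ.1) 0) (λ.λ.1 0)
  →1  (λ.λ.1 0) (λ.λ.λ.1 0) (λ.λ.1 0)
  →2  (λ.(λ.λ.λ.1 0) 0) (λ.λ.1 0)
  →3  (λ.λ.λ.1 0) (λ.λ.1 0)
  →4  λ.λ.1 0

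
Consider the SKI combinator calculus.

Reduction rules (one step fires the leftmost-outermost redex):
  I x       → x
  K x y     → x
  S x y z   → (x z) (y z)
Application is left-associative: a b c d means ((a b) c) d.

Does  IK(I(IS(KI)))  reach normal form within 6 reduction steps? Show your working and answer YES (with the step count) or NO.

Answer: YES — reaches normal form K(S(KI)) in 3 ≤ 6 steps

Working:
  start: IK(I(IS(KI)))
  step 1: K(I(IS(KI)))
  step 2: K(IS(KI))
  step 3: K(S(KI))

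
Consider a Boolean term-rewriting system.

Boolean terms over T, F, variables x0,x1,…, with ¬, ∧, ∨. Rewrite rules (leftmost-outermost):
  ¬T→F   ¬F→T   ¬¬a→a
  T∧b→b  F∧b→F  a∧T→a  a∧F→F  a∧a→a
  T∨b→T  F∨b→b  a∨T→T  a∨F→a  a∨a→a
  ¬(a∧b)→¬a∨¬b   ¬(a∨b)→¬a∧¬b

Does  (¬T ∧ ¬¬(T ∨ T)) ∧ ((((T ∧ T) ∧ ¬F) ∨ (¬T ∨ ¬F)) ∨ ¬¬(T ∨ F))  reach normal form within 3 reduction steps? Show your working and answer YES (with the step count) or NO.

Answer: YES — reaches normal form F in 3 ≤ 3 steps

Reduction:
  start: (¬T ∧ ¬¬(T ∨ T)) ∧ ((((T ∧ T) ∧ ¬F) ∨ (¬T ∨ ¬F)) ∨ ¬¬(T ∨ F))
  →1  (F ∧ ¬¬(T ∨ T)) ∧ ((((T ∧ T) ∧ ¬F) ∨ (¬T ∨ ¬F)) ∨ ¬¬(T ∨ F))
  →2  F ∧ ((((T ∧ T) ∧ ¬F) ∨ (¬T ∨ ¬F)) ∨ ¬¬(T ∨ F))
  →3  F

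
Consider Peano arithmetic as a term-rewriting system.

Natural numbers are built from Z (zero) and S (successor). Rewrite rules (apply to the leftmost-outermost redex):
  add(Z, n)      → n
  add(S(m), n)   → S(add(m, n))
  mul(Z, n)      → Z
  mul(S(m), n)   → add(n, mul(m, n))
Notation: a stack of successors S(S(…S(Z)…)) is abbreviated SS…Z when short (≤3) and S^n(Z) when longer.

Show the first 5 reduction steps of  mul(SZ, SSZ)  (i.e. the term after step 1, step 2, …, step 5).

  start: mul(SZ, SSZ)
  →1  add(SSZ, mul(Z, SSZ))
  →2  S(add(SZ, mul(Z, SSZ)))
  →3  S(S(add(Z, mul(Z, SSZ))))
  →4  S(S(mul(Z, SSZ)))
  →5  SSZ

Answer: after 5 steps: SSZ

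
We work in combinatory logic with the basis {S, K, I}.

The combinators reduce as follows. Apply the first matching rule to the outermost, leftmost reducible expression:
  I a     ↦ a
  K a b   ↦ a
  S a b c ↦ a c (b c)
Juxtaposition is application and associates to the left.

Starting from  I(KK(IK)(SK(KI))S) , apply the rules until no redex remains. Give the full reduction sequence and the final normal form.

  start: I(KK(IK)(SK(KI))S)
  →1  KK(IK)(SK(KI))S
  →2  K(SK(KI))S
  →3  SK(KI)

Answer: normal form = SK(KI)  (in 3 steps)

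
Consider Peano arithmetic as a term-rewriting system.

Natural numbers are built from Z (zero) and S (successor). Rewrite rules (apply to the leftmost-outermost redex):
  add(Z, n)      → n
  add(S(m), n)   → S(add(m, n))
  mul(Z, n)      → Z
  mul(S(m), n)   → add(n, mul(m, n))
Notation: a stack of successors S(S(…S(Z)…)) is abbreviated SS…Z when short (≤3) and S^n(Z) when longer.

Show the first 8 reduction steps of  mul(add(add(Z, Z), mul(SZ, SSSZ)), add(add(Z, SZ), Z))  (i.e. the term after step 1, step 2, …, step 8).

Answer: after 8 steps: S(add(add(Z, Z), mul(add(SSZ, mul(Z, SSSZ)), add(add(Z, SZ), Z))))

Derivation:
  start: mul(add(add(Z, Z), mul(SZ, SSSZ)), add(add(Z, SZ), Z))
  [1] mul(add(Z, mul(SZ, SSSZ)), add(add(Z, SZ), Z))
  [2] mul(mul(SZ, SSSZ), add(add(Z, SZ), Z))
  [3] mul(add(SSSZ, mul(Z, SSSZ)), add(add(Z, SZ), Z))
  [4] mul(S(add(SSZ, mul(Z, SSSZ))), add(add(Z, SZ), Z))
  [5] add(add(add(Z, SZ), Z), mul(add(SSZ, mul(Z, SSSZ)), add(add(Z, SZ), Z)))
  [6] add(add(SZ, Z), mul(add(SSZ, mul(Z, SSSZ)), add(add(Z, SZ), Z)))
  [7] add(S(add(Z, Z)), mul(add(SSZ, mul(Z, SSSZ)), add(add(Z, SZ), Z)))
  [8] S(add(add(Z, Z), mul(add(SSZ, mul(Z, SSSZ)), add(add(Z, SZ), Z))))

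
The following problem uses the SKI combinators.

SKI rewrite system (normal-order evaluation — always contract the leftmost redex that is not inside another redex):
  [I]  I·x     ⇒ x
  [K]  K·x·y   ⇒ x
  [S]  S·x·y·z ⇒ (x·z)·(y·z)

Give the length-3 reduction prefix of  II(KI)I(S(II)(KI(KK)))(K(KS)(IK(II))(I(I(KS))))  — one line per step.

Answer: after 3 steps: I(S(II)(KI(KK)))(K(KS)(IK(II))(I(I(KS))))

Derivation:
  start: II(KI)I(S(II)(KI(KK)))(K(KS)(IK(II))(I(I(KS))))
  step 1: I(KI)I(S(II)(KI(KK)))(K(KS)(IK(II))(I(I(KS))))
  step 2: KII(S(II)(KI(KK)))(K(KS)(IK(II))(I(I(KS))))
  step 3: I(S(II)(KI(KK)))(K(KS)(IK(II))(I(I(KS))))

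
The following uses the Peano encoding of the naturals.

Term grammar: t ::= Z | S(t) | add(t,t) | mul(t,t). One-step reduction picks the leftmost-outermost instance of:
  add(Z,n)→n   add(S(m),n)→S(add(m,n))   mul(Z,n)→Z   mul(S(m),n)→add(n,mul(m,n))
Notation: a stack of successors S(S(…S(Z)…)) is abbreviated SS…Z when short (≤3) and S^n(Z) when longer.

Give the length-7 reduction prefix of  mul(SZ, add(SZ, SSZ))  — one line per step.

Answer: after 7 steps: S(S(S(mul(Z, add(SZ, SSZ)))))

Reduction:
  start: mul(SZ, add(SZ, SSZ))
  [1] add(add(SZ, SSZ), mul(Z, add(SZ, SSZ)))
  [2] add(S(add(Z, SSZ)), mul(Z, add(SZ, SSZ)))
  [3] S(add(add(Z, SSZ), mul(Z, add(SZ, SSZ))))
  [4] S(add(SSZ, mul(Z, add(SZ, SSZ))))
  [5] S(S(add(SZ, mul(Z, add(SZ, SSZ)))))
  [6] S(S(S(add(Z, mul(Z, add(SZ, SSZ))))))
  [7] S(S(S(mul(Z, add(SZ, SSZ)))))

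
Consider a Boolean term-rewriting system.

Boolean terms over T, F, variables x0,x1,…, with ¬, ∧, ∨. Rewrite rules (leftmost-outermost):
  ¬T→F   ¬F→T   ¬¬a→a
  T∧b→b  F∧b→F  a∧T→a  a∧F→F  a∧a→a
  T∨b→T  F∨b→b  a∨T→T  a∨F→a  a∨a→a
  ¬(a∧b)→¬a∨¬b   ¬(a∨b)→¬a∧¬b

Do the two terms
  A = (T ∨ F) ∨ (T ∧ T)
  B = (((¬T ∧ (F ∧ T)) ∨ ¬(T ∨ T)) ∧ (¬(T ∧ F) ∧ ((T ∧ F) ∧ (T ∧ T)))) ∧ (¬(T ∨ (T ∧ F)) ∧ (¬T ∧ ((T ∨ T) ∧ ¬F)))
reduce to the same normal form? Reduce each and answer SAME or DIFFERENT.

Term A:
  start: (T ∨ F) ∨ (T ∧ T)
  [1] T ∨ (T ∧ T)
  [2] T

Term B:
  start: (((¬T ∧ (F ∧ T)) ∨ ¬(T ∨ T)) ∧ (¬(T ∧ F) ∧ ((T ∧ F) ∧ (T ∧ T)))) ∧ (¬(T ∨ (T ∧ F)) ∧ (¬T ∧ ((T ∨ T) ∧ ¬F)))
  [1] (((F ∧ (F ∧ T)) ∨ ¬(T ∨ T)) ∧ (¬(T ∧ F) ∧ ((T ∧ F) ∧ (T ∧ T)))) ∧ (¬(T ∨ (T ∧ F)) ∧ (¬T ∧ ((T ∨ T) ∧ ¬F)))
  [2] ((F ∨ ¬(T ∨ T)) ∧ (¬(T ∧ F) ∧ ((T ∧ F) ∧ (T ∧ T)))) ∧ (¬(T ∨ (T ∧ F)) ∧ (¬T ∧ ((T ∨ T) ∧ ¬F)))
  [3] (¬(T ∨ T) ∧ (¬(T ∧ F) ∧ ((T ∧ F) ∧ (T ∧ T)))) ∧ (¬(T ∨ (T ∧ F)) ∧ (¬T ∧ ((T ∨ T) ∧ ¬F)))
  [4] ((¬T ∧ ¬T) ∧ (¬(T ∧ F) ∧ ((T ∧ F) ∧ (T ∧ T)))) ∧ (¬(T ∨ (T ∧ F)) ∧ (¬T ∧ ((T ∨ T) ∧ ¬F)))
  [5] (¬T ∧ (¬(T ∧ F) ∧ ((T ∧ F) ∧ (T ∧ T)))) ∧ (¬(T ∨ (T ∧ F)) ∧ (¬T ∧ ((T ∨ T) ∧ ¬F)))
  [6] (F ∧ (¬(T ∧ F) ∧ ((T ∧ F) ∧ (T ∧ T)))) ∧ (¬(T ∨ (T ∧ F)) ∧ (¬T ∧ ((T ∨ T) ∧ ¬F)))
  [7] F ∧ (¬(T ∨ (T ∧ F)) ∧ (¬T ∧ ((T ∨ T) ∧ ¬F)))
  [8] F

Answer: DIFFERENT — A ⇓ T, B ⇓ F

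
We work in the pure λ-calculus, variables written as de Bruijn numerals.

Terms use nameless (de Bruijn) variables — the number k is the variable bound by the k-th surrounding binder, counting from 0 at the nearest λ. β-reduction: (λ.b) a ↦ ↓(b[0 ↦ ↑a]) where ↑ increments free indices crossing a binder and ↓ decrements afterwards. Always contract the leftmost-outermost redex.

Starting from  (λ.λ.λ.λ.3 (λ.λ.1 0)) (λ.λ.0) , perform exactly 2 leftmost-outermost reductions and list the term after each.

Answer: after 2 steps: λ.λ.λ.λ.0

Reduction:
  start: (λ.λ.λ.λ.3 (λ.λ.1 0)) (λ.λ.0)
  [1] λ.λ.λ.(λ.λ.0) (λ.λ.1 0)
  [2] λ.λ.λ.λ.0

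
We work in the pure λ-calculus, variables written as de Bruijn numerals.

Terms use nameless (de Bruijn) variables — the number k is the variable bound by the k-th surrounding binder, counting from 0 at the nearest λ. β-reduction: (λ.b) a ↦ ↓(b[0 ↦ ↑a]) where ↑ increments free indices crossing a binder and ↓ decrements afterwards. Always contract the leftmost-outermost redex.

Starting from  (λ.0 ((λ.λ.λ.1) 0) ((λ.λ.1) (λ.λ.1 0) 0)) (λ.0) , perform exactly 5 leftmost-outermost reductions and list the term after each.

Answer: after 5 steps: λ.(λ.λ.λ.1 0) (λ.0)

Derivation:
  start: (λ.0 ((λ.λ.λ.1) 0) ((λ.λ.1) (λ.λ.1 0) 0)) (λ.0)
  step 1: (λ.0) ((λ.λ.λ.1) (λ.0)) ((λ.λ.1) (λ.λ.1 0) (λ.0))
  step 2: (λ.λ.λ.1) (λ.0) ((λ.λ.1) (λ.λ.1 0) (λ.0))
  step 3: (λ.λ.1) ((λ.λ.1) (λ.λ.1 0) (λ.0))
  step 4: λ.(λ.λ.1) (λ.λ.1 0) (λ.0)
  step 5: λ.(λ.λ.λ.1 0) (λ.0)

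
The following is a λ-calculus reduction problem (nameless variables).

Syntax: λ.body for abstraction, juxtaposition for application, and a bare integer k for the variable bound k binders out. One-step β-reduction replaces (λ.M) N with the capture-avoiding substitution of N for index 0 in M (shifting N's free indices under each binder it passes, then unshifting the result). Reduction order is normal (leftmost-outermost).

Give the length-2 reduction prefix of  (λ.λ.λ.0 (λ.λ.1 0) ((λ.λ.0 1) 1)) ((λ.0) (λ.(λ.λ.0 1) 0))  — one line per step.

  start: (λ.λ.λ.0 (λ.λ.1 0) ((λ.λ.0 1) 1)) ((λ.0) (λ.(λ.λ.0 1) 0))
  [1] λ.λ.0 (λ.λ.1 0) ((λ.λ.0 1) 1)
  [2] λ.λ.0 (λ.λ.1 0) (λ.0 2)

Answer: after 2 steps: λ.λ.0 (λ.λ.1 0) (λ.0 2)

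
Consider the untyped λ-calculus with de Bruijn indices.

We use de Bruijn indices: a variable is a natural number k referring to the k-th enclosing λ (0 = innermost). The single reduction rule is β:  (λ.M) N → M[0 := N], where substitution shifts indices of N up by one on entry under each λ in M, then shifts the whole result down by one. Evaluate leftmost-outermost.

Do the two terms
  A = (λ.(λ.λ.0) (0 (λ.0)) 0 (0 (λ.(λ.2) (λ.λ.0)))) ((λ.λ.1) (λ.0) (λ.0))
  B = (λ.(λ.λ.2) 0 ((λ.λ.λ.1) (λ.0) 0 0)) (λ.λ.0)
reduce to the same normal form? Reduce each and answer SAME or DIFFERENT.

Term A:
  start: (λ.(λ.λ.0) (0 (λ.0)) 0 (0 (λ.(λ.2) (λ.λ.0)))) ((λ.λ.1) (λ.0) (λ.0))
  step 1: (λ.λ.0) ((λ.λ.1) (λ.0) (λ.0) (λ.0)) ((λ.λ.1) (λ.0) (λ.0)) ((λ.λ.1) (λ.0) (λ.0) (λ.(λ.(λ.λ.1) (λ.0) (λ.0)) (λ.λ.0)))
  step 2: (λ.0) ((λ.λ.1) (λ.0) (λ.0)) ((λ.λ.1) (λ.0) (λ.0) (λ.(λ.(λ.λ.1) (λ.0) (λ.0)) (λ.λ.0)))
  step 3: (λ.λ.1) (λ.0) (λ.0) ((λ.λ.1) (λ.0) (λ.0) (λ.(λ.(λ.λ.1) (λ.0) (λ.0)) (λ.λ.0)))
  step 4: (λ.λ.0) (λ.0) ((λ.λ.1) (λ.0) (λ.0) (λ.(λ.(λ.λ.1) (λ.0) (λ.0)) (λ.λ.0)))
  step 5: (λ.0) ((λ.λ.1) (λ.0) (λ.0) (λ.(λ.(λ.λ.1) (λ.0) (λ.0)) (λ.λ.0)))
  step 6: (λ.λ.1) (λ.0) (λ.0) (λ.(λ.(λ.λ.1) (λ.0) (λ.0)) (λ.λ.0))
  step 7: (λ.λ.0) (λ.0) (λ.(λ.(λ.λ.1) (λ.0) (λ.0)) (λ.λ.0))
  step 8: (λ.0) (λ.(λ.(λ.λ.1) (λ.0) (λ.0)) (λ.λ.0))
  step 9: λ.(λ.(λ.λ.1) (λ.0) (λ.0)) (λ.λ.0)
  step 10: λ.(λ.λ.1) (λ.0) (λ.0)
  step 11: λ.(λ.λ.0) (λ.0)
  step 12: λ.λ.0

Term B:
  start: (λ.(λ.λ.2) 0 ((λ.λ.λ.1) (λ.0) 0 0)) (λ.λ.0)
  step 1: (λ.λ.λ.λ.0) (λ.λ.0) ((λ.λ.λ.1) (λ.0) (λ.λ.0) (λ.λ.0))
  step 2: (λ.λ.λ.0) ((λ.λ.λ.1) (λ.0) (λ.λ.0) (λ.λ.0))
  step 3: λ.λ.0

Answer: SAME — A ⇓ λ.λ.0, B ⇓ λ.λ.0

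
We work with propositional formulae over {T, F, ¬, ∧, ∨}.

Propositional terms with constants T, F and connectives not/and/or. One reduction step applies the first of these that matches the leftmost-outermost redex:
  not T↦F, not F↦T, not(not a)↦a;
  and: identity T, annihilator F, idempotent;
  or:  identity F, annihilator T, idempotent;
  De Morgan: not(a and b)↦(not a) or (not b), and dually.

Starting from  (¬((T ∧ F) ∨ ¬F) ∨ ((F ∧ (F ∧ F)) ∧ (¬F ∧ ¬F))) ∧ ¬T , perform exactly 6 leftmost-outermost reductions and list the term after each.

  start: (¬((T ∧ F) ∨ ¬F) ∨ ((F ∧ (F ∧ F)) ∧ (¬F ∧ ¬F))) ∧ ¬T
  →1  ((¬(T ∧ F) ∧ ¬¬F) ∨ ((F ∧ (F ∧ F)) ∧ (¬F ∧ ¬F))) ∧ ¬T
  →2  (((¬T ∨ ¬F) ∧ ¬¬F) ∨ ((F ∧ (F ∧ F)) ∧ (¬F ∧ ¬F))) ∧ ¬T
  →3  (((F ∨ ¬F) ∧ ¬¬F) ∨ ((F ∧ (F ∧ F)) ∧ (¬F ∧ ¬F))) ∧ ¬T
  →4  ((¬F ∧ ¬¬F) ∨ ((F ∧ (F ∧ F)) ∧ (¬F ∧ ¬F))) ∧ ¬T
  →5  ((T ∧ ¬¬F) ∨ ((F ∧ (F ∧ F)) ∧ (¬F ∧ ¬F))) ∧ ¬T
  →6  (¬¬F ∨ ((F ∧ (F ∧ F)) ∧ (¬F ∧ ¬F))) ∧ ¬T

Answer: after 6 steps: (¬¬F ∨ ((F ∧ (F ∧ F)) ∧ (¬F ∧ ¬F))) ∧ ¬T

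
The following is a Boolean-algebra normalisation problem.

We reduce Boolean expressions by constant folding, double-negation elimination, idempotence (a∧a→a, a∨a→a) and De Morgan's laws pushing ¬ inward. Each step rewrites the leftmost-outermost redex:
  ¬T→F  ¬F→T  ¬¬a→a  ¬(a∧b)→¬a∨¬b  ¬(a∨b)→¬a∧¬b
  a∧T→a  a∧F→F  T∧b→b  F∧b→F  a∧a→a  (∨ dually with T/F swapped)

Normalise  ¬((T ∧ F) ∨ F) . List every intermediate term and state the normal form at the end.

  start: ¬((T ∧ F) ∨ F)
  [1] ¬(T ∧ F) ∧ ¬F
  [2] (¬T ∨ ¬F) ∧ ¬F
  [3] (F ∨ ¬F) ∧ ¬F
  [4] ¬F ∧ ¬F
  [5] ¬F
  [6] T

Answer: normal form = T  (in 6 steps)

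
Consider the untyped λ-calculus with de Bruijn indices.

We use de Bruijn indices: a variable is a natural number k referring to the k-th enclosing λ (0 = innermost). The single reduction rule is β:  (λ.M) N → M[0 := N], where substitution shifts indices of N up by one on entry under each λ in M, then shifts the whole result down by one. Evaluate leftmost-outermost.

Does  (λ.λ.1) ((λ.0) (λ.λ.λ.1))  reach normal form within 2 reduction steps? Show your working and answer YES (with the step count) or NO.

  start: (λ.λ.1) ((λ.0) (λ.λ.λ.1))
  [1] λ.(λ.0) (λ.λ.λ.1)
  [2] λ.λ.λ.λ.1

Answer: YES — reaches normal form λ.λ.λ.λ.1 in 2 ≤ 2 steps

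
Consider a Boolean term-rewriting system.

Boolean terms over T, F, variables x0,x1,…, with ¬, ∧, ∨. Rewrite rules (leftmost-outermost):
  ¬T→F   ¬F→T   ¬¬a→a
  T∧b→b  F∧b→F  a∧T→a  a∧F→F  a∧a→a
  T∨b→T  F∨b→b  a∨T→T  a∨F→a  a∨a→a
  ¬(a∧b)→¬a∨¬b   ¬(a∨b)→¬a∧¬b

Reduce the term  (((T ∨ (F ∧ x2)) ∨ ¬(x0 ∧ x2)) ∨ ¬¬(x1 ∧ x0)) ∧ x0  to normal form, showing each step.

Answer: normal form = x0  (in 4 steps)

Working:
  start: (((T ∨ (F ∧ x2)) ∨ ¬(x0 ∧ x2)) ∨ ¬¬(x1 ∧ x0)) ∧ x0
  [1] ((T ∨ ¬(x0 ∧ x2)) ∨ ¬¬(x1 ∧ x0)) ∧ x0
  [2] (T ∨ ¬¬(x1 ∧ x0)) ∧ x0
  [3] T ∧ x0
  [4] x0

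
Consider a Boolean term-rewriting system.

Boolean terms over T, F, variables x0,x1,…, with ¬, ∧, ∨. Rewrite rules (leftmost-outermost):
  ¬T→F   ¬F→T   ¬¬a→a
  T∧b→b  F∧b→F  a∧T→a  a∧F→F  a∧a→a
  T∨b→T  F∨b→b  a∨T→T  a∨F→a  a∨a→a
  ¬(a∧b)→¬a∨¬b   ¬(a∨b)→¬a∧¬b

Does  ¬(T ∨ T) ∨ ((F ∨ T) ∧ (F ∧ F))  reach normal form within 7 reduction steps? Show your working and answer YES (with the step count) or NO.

  start: ¬(T ∨ T) ∨ ((F ∨ T) ∧ (F ∧ F))
  step 1: (¬T ∧ ¬T) ∨ ((F ∨ T) ∧ (F ∧ F))
  step 2: ¬T ∨ ((F ∨ T) ∧ (F ∧ F))
  step 3: F ∨ ((F ∨ T) ∧ (F ∧ F))
  step 4: (F ∨ T) ∧ (F ∧ F)
  step 5: T ∧ (F ∧ F)
  step 6: F ∧ F
  step 7: F

Answer: YES — reaches normal form F in 7 ≤ 7 steps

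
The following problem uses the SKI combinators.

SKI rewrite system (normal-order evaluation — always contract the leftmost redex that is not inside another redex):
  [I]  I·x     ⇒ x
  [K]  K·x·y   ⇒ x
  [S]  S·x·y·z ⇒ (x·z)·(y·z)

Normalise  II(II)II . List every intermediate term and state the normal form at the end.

Answer: normal form = I  (in 5 steps)

Reduction:
  start: II(II)II
  →1  I(II)II
  →2  IIII
  →3  III
  →4  II
  →5  I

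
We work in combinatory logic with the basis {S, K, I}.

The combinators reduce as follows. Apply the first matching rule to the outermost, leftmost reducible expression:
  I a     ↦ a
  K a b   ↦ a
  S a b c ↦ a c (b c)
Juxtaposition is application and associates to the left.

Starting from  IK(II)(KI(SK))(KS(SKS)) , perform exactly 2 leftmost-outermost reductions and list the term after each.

Answer: after 2 steps: II(KS(SKS))

Working:
  start: IK(II)(KI(SK))(KS(SKS))
  →1  K(II)(KI(SK))(KS(SKS))
  →2  II(KS(SKS))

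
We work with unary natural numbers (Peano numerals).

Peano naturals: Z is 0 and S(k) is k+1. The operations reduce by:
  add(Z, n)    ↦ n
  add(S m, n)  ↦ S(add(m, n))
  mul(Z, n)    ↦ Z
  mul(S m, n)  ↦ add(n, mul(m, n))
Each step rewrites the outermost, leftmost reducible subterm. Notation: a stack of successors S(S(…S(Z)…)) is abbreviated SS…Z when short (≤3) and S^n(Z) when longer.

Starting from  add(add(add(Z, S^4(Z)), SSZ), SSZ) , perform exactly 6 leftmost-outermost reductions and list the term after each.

Answer: after 6 steps: S(S(add(S(add(SZ, SSZ)), SSZ)))

Working:
  start: add(add(add(Z, S^4(Z)), SSZ), SSZ)
  →1  add(add(S^4(Z), SSZ), SSZ)
  →2  add(S(add(SSSZ, SSZ)), SSZ)
  →3  S(add(add(SSSZ, SSZ), SSZ))
  →4  S(add(S(add(SSZ, SSZ)), SSZ))
  →5  S(S(add(add(SSZ, SSZ), SSZ)))
  →6  S(S(add(S(add(SZ, SSZ)), SSZ)))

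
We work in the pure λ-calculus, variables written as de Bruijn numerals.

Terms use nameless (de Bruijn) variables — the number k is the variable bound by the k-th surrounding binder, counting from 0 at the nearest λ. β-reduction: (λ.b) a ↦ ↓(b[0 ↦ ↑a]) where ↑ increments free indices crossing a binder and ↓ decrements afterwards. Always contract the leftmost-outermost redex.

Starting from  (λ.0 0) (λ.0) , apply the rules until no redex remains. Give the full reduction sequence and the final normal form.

Answer: normal form = λ.0  (in 2 steps)

Reduction:
  start: (λ.0 0) (λ.0)
  step 1: (λ.0) (λ.0)
  step 2: λ.0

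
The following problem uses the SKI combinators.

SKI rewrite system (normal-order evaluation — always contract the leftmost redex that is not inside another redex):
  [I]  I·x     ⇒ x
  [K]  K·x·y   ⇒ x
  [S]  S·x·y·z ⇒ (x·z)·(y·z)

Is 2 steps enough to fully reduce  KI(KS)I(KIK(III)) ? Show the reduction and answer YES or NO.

Answer: NO — after 2 steps the term is I(KIK(III)), not yet normal

Reduction:
  start: KI(KS)I(KIK(III))
  [1] II(KIK(III))
  [2] I(KIK(III))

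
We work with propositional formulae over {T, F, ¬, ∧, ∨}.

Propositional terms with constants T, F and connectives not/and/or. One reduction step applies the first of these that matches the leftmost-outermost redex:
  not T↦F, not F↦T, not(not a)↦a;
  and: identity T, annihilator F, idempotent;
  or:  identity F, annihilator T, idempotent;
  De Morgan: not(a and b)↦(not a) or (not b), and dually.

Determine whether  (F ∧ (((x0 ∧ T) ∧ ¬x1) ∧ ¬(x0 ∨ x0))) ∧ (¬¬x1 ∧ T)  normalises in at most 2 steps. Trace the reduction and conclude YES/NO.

  start: (F ∧ (((x0 ∧ T) ∧ ¬x1) ∧ ¬(x0 ∨ x0))) ∧ (¬¬x1 ∧ T)
  →1  F ∧ (¬¬x1 ∧ T)
  →2  F

Answer: YES — reaches normal form F in 2 ≤ 2 steps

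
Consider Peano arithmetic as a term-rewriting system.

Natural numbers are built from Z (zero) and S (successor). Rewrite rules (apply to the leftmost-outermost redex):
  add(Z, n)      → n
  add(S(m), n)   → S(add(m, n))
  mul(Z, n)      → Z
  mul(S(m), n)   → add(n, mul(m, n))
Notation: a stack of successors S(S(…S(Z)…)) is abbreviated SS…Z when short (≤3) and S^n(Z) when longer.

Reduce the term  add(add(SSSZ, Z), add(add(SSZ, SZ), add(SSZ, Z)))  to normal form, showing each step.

Answer: normal form = S^8(Z)  (in 18 steps)

Working:
  start: add(add(SSSZ, Z), add(add(SSZ, SZ), add(SSZ, Z)))
  step 1: add(S(add(SSZ, Z)), add(add(SSZ, SZ), add(SSZ, Z)))
  step 2: S(add(add(SSZ, Z), add(add(SSZ, SZ), add(SSZ, Z))))
  step 3: S(add(S(add(SZ, Z)), add(add(SSZ, SZ), add(SSZ, Z))))
  step 4: S(S(add(add(SZ, Z), add(add(SSZ, SZ), add(SSZ, Z)))))
  step 5: S(S(add(S(add(Z, Z)), add(add(SSZ, SZ), add(SSZ, Z)))))
  step 6: S(S(S(add(add(Z, Z), add(add(SSZ, SZ), add(SSZ, Z))))))
  step 7: S(S(S(add(Z, add(add(SSZ, SZ), add(SSZ, Z))))))
  step 8: S(S(S(add(add(SSZ, SZ), add(SSZ, Z)))))
  step 9: S(S(S(add(S(add(SZ, SZ)), add(SSZ, Z)))))
  step 10: S(S(S(S(add(add(SZ, SZ), add(SSZ, Z))))))
  step 11: S(S(S(S(add(S(add(Z, SZ)), add(SSZ, Z))))))
  step 12: S(S(S(S(S(add(add(Z, SZ), add(SSZ, Z)))))))
  step 13: S(S(S(S(S(add(SZ, add(SSZ, Z)))))))
  step 14: S(S(S(S(S(S(add(Z, add(SSZ, Z))))))))
  step 15: S(S(S(S(S(S(add(SSZ, Z)))))))
  step 16: S(S(S(S(S(S(S(add(SZ, Z))))))))
  step 17: S(S(S(S(S(S(S(S(add(Z, Z)))))))))
  step 18: S^8(Z)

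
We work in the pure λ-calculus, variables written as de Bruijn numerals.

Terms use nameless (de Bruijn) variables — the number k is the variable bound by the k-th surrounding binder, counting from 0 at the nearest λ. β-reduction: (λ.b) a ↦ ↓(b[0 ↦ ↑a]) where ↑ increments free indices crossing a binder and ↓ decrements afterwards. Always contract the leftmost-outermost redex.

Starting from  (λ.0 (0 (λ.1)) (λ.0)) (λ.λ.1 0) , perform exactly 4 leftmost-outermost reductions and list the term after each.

  start: (λ.0 (0 (λ.1)) (λ.0)) (λ.λ.1 0)
  [1] (λ.λ.1 0) ((λ.λ.1 0) (λ.λ.λ.1 0)) (λ.0)
  [2] (λ.(λ.λ.1 0) (λ.λ.λ.1 0) 0) (λ.0)
  [3] (λ.λ.1 0) (λ.λ.λ.1 0) (λ.0)
  [4] (λ.(λ.λ.λ.1 0) 0) (λ.0)

Answer: after 4 steps: (λ.(λ.λ.λ.1 0) 0) (λ.0)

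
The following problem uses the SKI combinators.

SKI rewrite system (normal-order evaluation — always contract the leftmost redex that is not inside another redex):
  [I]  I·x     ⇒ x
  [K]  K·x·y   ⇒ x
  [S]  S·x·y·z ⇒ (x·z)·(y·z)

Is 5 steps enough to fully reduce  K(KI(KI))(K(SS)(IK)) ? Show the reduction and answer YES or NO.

  start: K(KI(KI))(K(SS)(IK))
  →1  KI(KI)
  →2  I

Answer: YES — reaches normal form I in 2 ≤ 5 steps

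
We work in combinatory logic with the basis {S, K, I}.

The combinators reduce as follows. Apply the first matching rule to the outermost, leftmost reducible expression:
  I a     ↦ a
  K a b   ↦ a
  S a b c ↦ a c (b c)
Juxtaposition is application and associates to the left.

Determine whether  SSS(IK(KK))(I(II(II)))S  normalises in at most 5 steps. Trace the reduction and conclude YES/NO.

Answer: YES — reaches normal form KS in 5 ≤ 5 steps

Reduction:
  start: SSS(IK(KK))(I(II(II)))S
  [1] S(IK(KK))(S(IK(KK)))(I(II(II)))S
  [2] IK(KK)(I(II(II)))(S(IK(KK))(I(II(II))))S
  [3] K(KK)(I(II(II)))(S(IK(KK))(I(II(II))))S
  [4] KK(S(IK(KK))(I(II(II))))S
  [5] KS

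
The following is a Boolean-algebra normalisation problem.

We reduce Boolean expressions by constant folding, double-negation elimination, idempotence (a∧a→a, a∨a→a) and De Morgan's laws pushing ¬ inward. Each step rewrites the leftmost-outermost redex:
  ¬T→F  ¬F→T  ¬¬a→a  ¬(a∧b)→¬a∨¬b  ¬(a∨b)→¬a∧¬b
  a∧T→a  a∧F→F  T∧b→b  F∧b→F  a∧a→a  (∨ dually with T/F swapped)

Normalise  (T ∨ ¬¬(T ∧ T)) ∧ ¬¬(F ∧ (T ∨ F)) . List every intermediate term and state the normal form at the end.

  start: (T ∨ ¬¬(T ∧ T)) ∧ ¬¬(F ∧ (T ∨ F))
  step 1: T ∧ ¬¬(F ∧ (T ∨ F))
  step 2: ¬¬(F ∧ (T ∨ F))
  step 3: F ∧ (T ∨ F)
  step 4: F

Answer: normal form = F  (in 4 steps)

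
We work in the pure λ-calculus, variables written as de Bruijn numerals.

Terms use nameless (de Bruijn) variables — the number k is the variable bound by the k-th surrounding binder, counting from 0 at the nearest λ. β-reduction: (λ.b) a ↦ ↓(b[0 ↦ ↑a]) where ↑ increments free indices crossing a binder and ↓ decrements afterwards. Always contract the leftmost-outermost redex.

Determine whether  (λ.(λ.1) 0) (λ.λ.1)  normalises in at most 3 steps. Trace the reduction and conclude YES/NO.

  start: (λ.(λ.1) 0) (λ.λ.1)
  step 1: (λ.λ.λ.1) (λ.λ.1)
  step 2: λ.λ.1

Answer: YES — reaches normal form λ.λ.1 in 2 ≤ 3 steps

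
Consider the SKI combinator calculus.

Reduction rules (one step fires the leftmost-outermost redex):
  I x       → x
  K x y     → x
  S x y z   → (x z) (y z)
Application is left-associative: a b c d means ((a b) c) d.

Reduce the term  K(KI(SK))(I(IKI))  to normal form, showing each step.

Answer: normal form = I  (in 2 steps)

Reduction:
  start: K(KI(SK))(I(IKI))
  step 1: KI(SK)
  step 2: I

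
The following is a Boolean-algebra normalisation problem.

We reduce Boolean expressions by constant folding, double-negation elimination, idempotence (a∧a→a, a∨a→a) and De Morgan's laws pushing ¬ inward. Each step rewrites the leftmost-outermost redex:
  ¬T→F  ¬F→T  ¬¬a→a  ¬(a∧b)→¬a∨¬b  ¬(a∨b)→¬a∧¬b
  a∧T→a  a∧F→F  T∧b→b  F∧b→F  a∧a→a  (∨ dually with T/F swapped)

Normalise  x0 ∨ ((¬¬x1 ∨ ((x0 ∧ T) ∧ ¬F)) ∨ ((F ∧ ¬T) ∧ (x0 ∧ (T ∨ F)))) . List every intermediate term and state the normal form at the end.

  start: x0 ∨ ((¬¬x1 ∨ ((x0 ∧ T) ∧ ¬F)) ∨ ((F ∧ ¬T) ∧ (x0 ∧ (T ∨ F))))
  step 1: x0 ∨ ((x1 ∨ ((x0 ∧ T) ∧ ¬F)) ∨ ((F ∧ ¬T) ∧ (x0 ∧ (T ∨ F))))
  step 2: x0 ∨ ((x1 ∨ (x0 ∧ ¬F)) ∨ ((F ∧ ¬T) ∧ (x0 ∧ (T ∨ F))))
  step 3: x0 ∨ ((x1 ∨ (x0 ∧ T)) ∨ ((F ∧ ¬T) ∧ (x0 ∧ (T ∨ F))))
  step 4: x0 ∨ ((x1 ∨ x0) ∨ ((F ∧ ¬T) ∧ (x0 ∧ (T ∨ F))))
  step 5: x0 ∨ ((x1 ∨ x0) ∨ (F ∧ (x0 ∧ (T ∨ F))))
  step 6: x0 ∨ ((x1 ∨ x0) ∨ F)
  step 7: x0 ∨ (x1 ∨ x0)

Answer: normal form = x0 ∨ (x1 ∨ x0)  (in 7 steps)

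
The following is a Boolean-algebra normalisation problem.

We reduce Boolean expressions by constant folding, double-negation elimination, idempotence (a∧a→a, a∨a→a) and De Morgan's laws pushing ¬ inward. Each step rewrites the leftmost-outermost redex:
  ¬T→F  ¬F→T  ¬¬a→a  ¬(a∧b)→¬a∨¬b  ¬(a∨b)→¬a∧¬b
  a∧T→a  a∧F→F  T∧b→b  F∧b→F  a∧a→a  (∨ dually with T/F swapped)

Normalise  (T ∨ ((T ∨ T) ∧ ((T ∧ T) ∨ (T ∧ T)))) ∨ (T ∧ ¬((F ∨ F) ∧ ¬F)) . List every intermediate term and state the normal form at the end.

  start: (T ∨ ((T ∨ T) ∧ ((T ∧ T) ∨ (T ∧ T)))) ∨ (T ∧ ¬((F ∨ F) ∧ ¬F))
  →1  T ∨ (T ∧ ¬((F ∨ F) ∧ ¬F))
  →2  T

Answer: normal form = T  (in 2 steps)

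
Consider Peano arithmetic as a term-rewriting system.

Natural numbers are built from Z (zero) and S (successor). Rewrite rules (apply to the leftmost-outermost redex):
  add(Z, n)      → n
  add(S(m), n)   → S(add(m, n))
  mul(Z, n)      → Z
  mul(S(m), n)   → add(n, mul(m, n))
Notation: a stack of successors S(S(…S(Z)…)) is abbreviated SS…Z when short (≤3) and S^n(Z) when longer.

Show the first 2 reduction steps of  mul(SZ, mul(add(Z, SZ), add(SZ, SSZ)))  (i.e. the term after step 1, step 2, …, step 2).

  start: mul(SZ, mul(add(Z, SZ), add(SZ, SSZ)))
  →1  add(mul(add(Z, SZ), add(SZ, SSZ)), mul(Z, mul(add(Z, SZ), add(SZ, SSZ))))
  →2  add(mul(SZ, add(SZ, SSZ)), mul(Z, mul(add(Z, SZ), add(SZ, SSZ))))

Answer: after 2 steps: add(mul(SZ, add(SZ, SSZ)), mul(Z, mul(add(Z, SZ), add(SZ, SSZ))))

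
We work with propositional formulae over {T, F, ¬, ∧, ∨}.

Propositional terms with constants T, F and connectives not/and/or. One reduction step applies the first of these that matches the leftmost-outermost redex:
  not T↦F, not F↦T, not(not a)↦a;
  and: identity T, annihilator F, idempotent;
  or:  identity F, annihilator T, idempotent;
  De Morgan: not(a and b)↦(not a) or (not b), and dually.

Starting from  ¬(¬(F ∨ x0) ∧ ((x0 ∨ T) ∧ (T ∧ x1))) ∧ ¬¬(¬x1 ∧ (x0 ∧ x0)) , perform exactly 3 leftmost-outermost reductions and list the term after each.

Answer: after 3 steps: (x0 ∨ ¬((x0 ∨ T) ∧ (T ∧ x1))) ∧ ¬¬(¬x1 ∧ (x0 ∧ x0))

Derivation:
  start: ¬(¬(F ∨ x0) ∧ ((x0 ∨ T) ∧ (T ∧ x1))) ∧ ¬¬(¬x1 ∧ (x0 ∧ x0))
  →1  (¬¬(F ∨ x0) ∨ ¬((x0 ∨ T) ∧ (T ∧ x1))) ∧ ¬¬(¬x1 ∧ (x0 ∧ x0))
  →2  ((F ∨ x0) ∨ ¬((x0 ∨ T) ∧ (T ∧ x1))) ∧ ¬¬(¬x1 ∧ (x0 ∧ x0))
  →3  (x0 ∨ ¬((x0 ∨ T) ∧ (T ∧ x1))) ∧ ¬¬(¬x1 ∧ (x0 ∧ x0))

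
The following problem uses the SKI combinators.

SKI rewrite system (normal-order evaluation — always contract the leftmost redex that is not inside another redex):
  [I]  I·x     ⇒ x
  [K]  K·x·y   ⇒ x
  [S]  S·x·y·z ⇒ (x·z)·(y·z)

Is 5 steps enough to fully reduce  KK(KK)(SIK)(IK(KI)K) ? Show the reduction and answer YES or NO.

  start: KK(KK)(SIK)(IK(KI)K)
  step 1: K(SIK)(IK(KI)K)
  step 2: SIK

Answer: YES — reaches normal form SIK in 2 ≤ 5 steps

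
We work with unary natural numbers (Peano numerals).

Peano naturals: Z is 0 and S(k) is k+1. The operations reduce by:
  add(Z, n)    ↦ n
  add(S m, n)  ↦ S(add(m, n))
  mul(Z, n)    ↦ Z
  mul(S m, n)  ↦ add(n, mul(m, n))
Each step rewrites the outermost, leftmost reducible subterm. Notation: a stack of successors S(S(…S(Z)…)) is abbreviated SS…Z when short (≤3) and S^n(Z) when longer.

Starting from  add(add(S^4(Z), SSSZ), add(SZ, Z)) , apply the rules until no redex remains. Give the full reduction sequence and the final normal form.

Answer: normal form = S^8(Z)  (in 15 steps)

Reduction:
  start: add(add(S^4(Z), SSSZ), add(SZ, Z))
  →1  add(S(add(SSSZ, SSSZ)), add(SZ, Z))
  →2  S(add(add(SSSZ, SSSZ), add(SZ, Z)))
  →3  S(add(S(add(SSZ, SSSZ)), add(SZ, Z)))
  →4  S(S(add(add(SSZ, SSSZ), add(SZ, Z))))
  →5  S(S(add(S(add(SZ, SSSZ)), add(SZ, Z))))
  →6  S(S(S(add(add(SZ, SSSZ), add(SZ, Z)))))
  →7  S(S(S(add(S(add(Z, SSSZ)), add(SZ, Z)))))
  →8  S(S(S(S(add(add(Z, SSSZ), add(SZ, Z))))))
  →9  S(S(S(S(add(SSSZ, add(SZ, Z))))))
  →10  S(S(S(S(S(add(SSZ, add(SZ, Z)))))))
  →11  S(S(S(S(S(S(add(SZ, add(SZ, Z))))))))
  →12  S(S(S(S(S(S(S(add(Z, add(SZ, Z)))))))))
  →13  S(S(S(S(S(S(S(add(SZ, Z))))))))
  →14  S(S(S(S(S(S(S(S(add(Z, Z)))))))))
  →15  S^8(Z)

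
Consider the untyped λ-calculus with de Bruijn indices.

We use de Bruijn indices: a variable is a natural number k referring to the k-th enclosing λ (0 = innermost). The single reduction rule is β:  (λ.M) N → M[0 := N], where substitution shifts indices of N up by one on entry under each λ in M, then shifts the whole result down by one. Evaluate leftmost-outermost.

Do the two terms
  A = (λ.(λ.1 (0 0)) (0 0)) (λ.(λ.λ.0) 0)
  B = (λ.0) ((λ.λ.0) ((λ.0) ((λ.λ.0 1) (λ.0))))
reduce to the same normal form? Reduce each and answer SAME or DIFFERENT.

Term A:
  start: (λ.(λ.1 (0 0)) (0 0)) (λ.(λ.λ.0) 0)
  [1] (λ.(λ.(λ.λ.0) 0) (0 0)) ((λ.(λ.λ.0) 0) (λ.(λ.λ.0) 0))
  [2] (λ.(λ.λ.0) 0) ((λ.(λ.λ.0) 0) (λ.(λ.λ.0) 0) ((λ.(λ.λ.0) 0) (λ.(λ.λ.0) 0)))
  [3] (λ.λ.0) ((λ.(λ.λ.0) 0) (λ.(λ.λ.0) 0) ((λ.(λ.λ.0) 0) (λ.(λ.λ.0) 0)))
  [4] λ.0

Term B:
  start: (λ.0) ((λ.λ.0) ((λ.0) ((λ.λ.0 1) (λ.0))))
  [1] (λ.λ.0) ((λ.0) ((λ.λ.0 1) (λ.0)))
  [2] λ.0

Answer: SAME — A ⇓ λ.0, B ⇓ λ.0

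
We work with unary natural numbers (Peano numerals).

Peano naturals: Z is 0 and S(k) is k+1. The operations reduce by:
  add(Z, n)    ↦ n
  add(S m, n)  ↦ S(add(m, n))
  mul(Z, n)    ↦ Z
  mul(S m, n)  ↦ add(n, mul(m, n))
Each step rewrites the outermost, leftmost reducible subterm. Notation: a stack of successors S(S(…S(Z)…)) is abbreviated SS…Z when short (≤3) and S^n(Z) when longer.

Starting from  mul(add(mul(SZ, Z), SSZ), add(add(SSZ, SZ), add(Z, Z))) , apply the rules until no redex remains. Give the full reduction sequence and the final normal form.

  start: mul(add(mul(SZ, Z), SSZ), add(add(SSZ, SZ), add(Z, Z)))
  →1  mul(add(add(Z, mul(Z, Z)), SSZ), add(add(SSZ, SZ), add(Z, Z)))
  →2  mul(add(mul(Z, Z), SSZ), add(add(SSZ, SZ), add(Z, Z)))
  →3  mul(add(Z, SSZ), add(add(SSZ, SZ), add(Z, Z)))
  →4  mul(SSZ, add(add(SSZ, SZ), add(Z, Z)))
  →5  add(add(add(SSZ, SZ), add(Z, Z)), mul(SZ, add(add(SSZ, SZ), add(Z, Z))))
  →6  add(add(S(add(SZ, SZ)), add(Z, Z)), mul(SZ, add(add(SSZ, SZ), add(Z, Z))))
  →7  add(S(add(add(SZ, SZ), add(Z, Z))), mul(SZ, add(add(SSZ, SZ), add(Z, Z))))
  →8  S(add(add(add(SZ, SZ), add(Z, Z)), mul(SZ, add(add(SSZ, SZ), add(Z, Z)))))
  →9  S(add(add(S(add(Z, SZ)), add(Z, Z)), mul(SZ, add(add(SSZ, SZ), add(Z, Z)))))
  →10  S(add(S(add(add(Z, SZ), add(Z, Z))), mul(SZ, add(add(SSZ, SZ), add(Z, Z)))))
  →11  S(S(add(add(add(Z, SZ), add(Z, Z)), mul(SZ, add(add(SSZ, SZ), add(Z, Z))))))
  →12  S(S(add(add(SZ, add(Z, Z)), mul(SZ, add(add(SSZ, SZ), add(Z, Z))))))
  →13  S(S(add(S(add(Z, add(Z, Z))), mul(SZ, add(add(SSZ, SZ), add(Z, Z))))))
  →14  S(S(S(add(add(Z, add(Z, Z)), mul(SZ, add(add(SSZ, SZ), add(Z, Z)))))))
  →15  S(S(S(add(add(Z, Z), mul(SZ, add(add(SSZ, SZ), add(Z, Z)))))))
  →16  S(S(S(add(Z, mul(SZ, add(add(SSZ, SZ), add(Z, Z)))))))
  →17  S(S(S(mul(SZ, add(add(SSZ, SZ), add(Z, Z))))))
  →18  S(S(S(add(add(add(SSZ, SZ), add(Z, Z)), mul(Z, add(add(SSZ, SZ), add(Z, Z)))))))
  →19  S(S(S(add(add(S(add(SZ, SZ)), add(Z, Z)), mul(Z, add(add(SSZ, SZ), add(Z, Z)))))))
  →20  S(S(S(add(S(add(add(SZ, SZ), add(Z, Z))), mul(Z, add(add(SSZ, SZ), add(Z, Z)))))))
  →21  S(S(S(S(add(add(add(SZ, SZ), add(Z, Z)), mul(Z, add(add(SSZ, SZ), add(Z, Z))))))))
  →22  S(S(S(S(add(add(S(add(Z, SZ)), add(Z, Z)), mul(Z, add(add(SSZ, SZ), add(Z, Z))))))))
  →23  S(S(S(S(add(S(add(add(Z, SZ), add(Z, Z))), mul(Z, add(add(SSZ, SZ), add(Z, Z))))))))
  →24  S(S(S(S(S(add(add(add(Z, SZ), add(Z, Z)), mul(Z, add(add(SSZ, SZ), add(Z, Z)))))))))
  →25  S(S(S(S(S(add(add(SZ, add(Z, Z)), mul(Z, add(add(SSZ, SZ), add(Z, Z)))))))))
  →26  S(S(S(S(S(add(S(add(Z, add(Z, Z))), mul(Z, add(add(SSZ, SZ), add(Z, Z)))))))))
  →27  S(S(S(S(S(S(add(add(Z, add(Z, Z)), mul(Z, add(add(SSZ, SZ), add(Z, Z))))))))))
  →28  S(S(S(S(S(S(add(add(Z, Z), mul(Z, add(add(SSZ, SZ), add(Z, Z))))))))))
  →29  S(S(S(S(S(S(add(Z, mul(Z, add(add(SSZ, SZ), add(Z, Z))))))))))
  →30  S(S(S(S(S(S(mul(Z, add(add(SSZ, SZ), add(Z, Z)))))))))
  →31  S^6(Z)

Answer: normal form = S^6(Z)  (in 31 steps)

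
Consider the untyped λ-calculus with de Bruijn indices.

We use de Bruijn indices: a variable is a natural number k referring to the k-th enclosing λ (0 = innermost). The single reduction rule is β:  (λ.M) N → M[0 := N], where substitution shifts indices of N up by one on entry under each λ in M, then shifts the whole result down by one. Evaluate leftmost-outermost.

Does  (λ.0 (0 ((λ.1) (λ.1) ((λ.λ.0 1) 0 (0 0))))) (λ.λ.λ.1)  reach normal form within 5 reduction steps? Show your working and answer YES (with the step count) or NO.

Answer: YES — reaches normal form λ.λ.1 in 2 ≤ 5 steps

Derivation:
  start: (λ.0 (0 ((λ.1) (λ.1) ((λ.λ.0 1) 0 (0 0))))) (λ.λ.λ.1)
  [1] (λ.λ.λ.1) ((λ.λ.λ.1) ((λ.λ.λ.λ.1) (λ.λ.λ.λ.1) ((λ.λ.0 1) (λ.λ.λ.1) ((λ.λ.λ.1) (λ.λ.λ.1)))))
  [2] λ.λ.1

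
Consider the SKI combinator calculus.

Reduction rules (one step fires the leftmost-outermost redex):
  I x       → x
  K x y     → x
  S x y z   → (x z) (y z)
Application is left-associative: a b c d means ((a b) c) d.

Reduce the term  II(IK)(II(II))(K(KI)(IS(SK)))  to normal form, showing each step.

Answer: normal form = I  (in 7 steps)

Reduction:
  start: II(IK)(II(II))(K(KI)(IS(SK)))
  step 1: I(IK)(II(II))(K(KI)(IS(SK)))
  step 2: IK(II(II))(K(KI)(IS(SK)))
  step 3: K(II(II))(K(KI)(IS(SK)))
  step 4: II(II)
  step 5: I(II)
  step 6: II
  step 7: I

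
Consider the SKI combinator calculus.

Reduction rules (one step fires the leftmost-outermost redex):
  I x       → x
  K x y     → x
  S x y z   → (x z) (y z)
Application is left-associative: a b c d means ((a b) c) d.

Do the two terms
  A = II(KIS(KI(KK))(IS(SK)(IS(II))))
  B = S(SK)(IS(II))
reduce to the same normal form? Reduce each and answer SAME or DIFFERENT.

Term A:
  start: II(KIS(KI(KK))(IS(SK)(IS(II))))
  [1] I(KIS(KI(KK))(IS(SK)(IS(II))))
  [2] KIS(KI(KK))(IS(SK)(IS(II)))
  [3] I(KI(KK))(IS(SK)(IS(II)))
  [4] KI(KK)(IS(SK)(IS(II)))
  [5] I(IS(SK)(IS(II)))
  [6] IS(SK)(IS(II))
  [7] S(SK)(IS(II))
  [8] S(SK)(S(II))
  [9] S(SK)(SI)

Term B:
  start: S(SK)(IS(II))
  [1] S(SK)(S(II))
  [2] S(SK)(SI)

Answer: SAME — A ⇓ S(SK)(SI), B ⇓ S(SK)(SI)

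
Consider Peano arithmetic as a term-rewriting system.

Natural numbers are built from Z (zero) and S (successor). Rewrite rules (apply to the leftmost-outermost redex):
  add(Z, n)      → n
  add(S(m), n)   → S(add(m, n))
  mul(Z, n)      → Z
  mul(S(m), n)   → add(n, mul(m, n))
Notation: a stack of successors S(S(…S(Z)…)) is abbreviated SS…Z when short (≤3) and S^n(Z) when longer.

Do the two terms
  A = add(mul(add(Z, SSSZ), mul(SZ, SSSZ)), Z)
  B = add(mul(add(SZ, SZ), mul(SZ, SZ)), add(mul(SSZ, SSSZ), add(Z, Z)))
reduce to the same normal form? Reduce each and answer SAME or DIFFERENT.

Term A:
  start: add(mul(add(Z, SSSZ), mul(SZ, SSSZ)), Z)
  step 1: add(mul(SSSZ, mul(SZ, SSSZ)), Z)
  step 2: add(add(mul(SZ, SSSZ), mul(SSZ, mul(SZ, SSSZ))), Z)
  step 3: add(add(add(SSSZ, mul(Z, SSSZ)), mul(SSZ, mul(SZ, SSSZ))), Z)
  step 4: add(add(S(add(SSZ, mul(Z, SSSZ))), mul(SSZ, mul(SZ, SSSZ))), Z)
  step 5: add(S(add(add(SSZ, mul(Z, SSSZ)), mul(SSZ, mul(SZ, SSSZ)))), Z)
  step 6: S(add(add(add(SSZ, mul(Z, SSSZ)), mul(SSZ, mul(SZ, SSSZ))), Z))
  step 7: S(add(add(S(add(SZ, mul(Z, SSSZ))), mul(SSZ, mul(SZ, SSSZ))), Z))
  step 8: S(add(S(add(add(SZ, mul(Z, SSSZ)), mul(SSZ, mul(SZ, SSSZ)))), Z))
  step 9: S(S(add(add(add(SZ, mul(Z, SSSZ)), mul(SSZ, mul(SZ, SSSZ))), Z)))
  step 10: S(S(add(add(S(add(Z, mul(Z, SSSZ))), mul(SSZ, mul(SZ, SSSZ))), Z)))
  step 11: S(S(add(S(add(add(Z, mul(Z, SSSZ)), mul(SSZ, mul(SZ, SSSZ)))), Z)))
  step 12: S(S(S(add(add(add(Z, mul(Z, SSSZ)), mul(SSZ, mul(SZ, SSSZ))), Z))))
  step 13: S(S(S(add(add(mul(Z, SSSZ), mul(SSZ, mul(SZ, SSSZ))), Z))))
  step 14: S(S(S(add(add(Z, mul(SSZ, mul(SZ, SSSZ))), Z))))
  step 15: S(S(S(add(mul(SSZ, mul(SZ, SSSZ)), Z))))
  step 16: S(S(S(add(add(mul(SZ, SSSZ), mul(SZ, mul(SZ, SSSZ))), Z))))
  step 17: S(S(S(add(add(add(SSSZ, mul(Z, SSSZ)), mul(SZ, mul(SZ, SSSZ))), Z))))
  step 18: S(S(S(add(add(S(add(SSZ, mul(Z, SSSZ))), mul(SZ, mul(SZ, SSSZ))), Z))))
  step 19: S(S(S(add(S(add(add(SSZ, mul(Z, SSSZ)), mul(SZ, mul(SZ, SSSZ)))), Z))))
  step 20: S(S(S(S(add(add(add(SSZ, mul(Z, SSSZ)), mul(SZ, mul(SZ, SSSZ))), Z)))))
  step 21: S(S(S(S(add(add(S(add(SZ, mul(Z, SSSZ))), mul(SZ, mul(SZ, SSSZ))), Z)))))
  step 22: S(S(S(S(add(S(add(add(SZ, mul(Z, SSSZ)), mul(SZ, mul(SZ, SSSZ)))), Z)))))
  step 23: S(S(S(S(S(add(add(add(SZ, mul(Z, SSSZ)), mul(SZ, mul(SZ, SSSZ))), Z))))))
  step 24: S(S(S(S(S(add(add(S(add(Z, mul(Z, SSSZ))), mul(SZ, mul(SZ, SSSZ))), Z))))))
  step 25: S(S(S(S(S(add(S(add(add(Z, mul(Z, SSSZ)), mul(SZ, mul(SZ, SSSZ)))), Z))))))
  step 26: S(S(S(S(S(S(add(add(add(Z, mul(Z, SSSZ)), mul(SZ, mul(SZ, SSSZ))), Z)))))))
  step 27: S(S(S(S(S(S(add(add(mul(Z, SSSZ), mul(SZ, mul(SZ, SSSZ))), Z)))))))
  step 28: S(S(S(S(S(S(add(add(Z, mul(SZ, mul(SZ, SSSZ))), Z)))))))
  step 29: S(S(S(S(S(S(add(mul(SZ, mul(SZ, SSSZ)), Z)))))))
  step 30: S(S(S(S(S(S(add(add(mul(SZ, SSSZ), mul(Z, mul(SZ, SSSZ))), Z)))))))
  step 31: S(S(S(S(S(S(add(add(add(SSSZ, mul(Z, SSSZ)), mul(Z, mul(SZ, SSSZ))), Z)))))))
  step 32: S(S(S(S(S(S(add(add(S(add(SSZ, mul(Z, SSSZ))), mul(Z, mul(SZ, SSSZ))), Z)))))))
  step 33: S(S(S(S(S(S(add(S(add(add(SSZ, mul(Z, SSSZ)), mul(Z, mul(SZ, SSSZ)))), Z)))))))
  step 34: S(S(S(S(S(S(S(add(add(add(SSZ, mul(Z, SSSZ)), mul(Z, mul(SZ, SSSZ))), Z))))))))
  step 35: S(S(S(S(S(S(S(add(add(S(add(SZ, mul(Z, SSSZ))), mul(Z, mul(SZ, SSSZ))), Z))))))))
  step 36: S(S(S(S(S(S(S(add(S(add(add(SZ, mul(Z, SSSZ)), mul(Z, mul(SZ, SSSZ)))), Z))))))))
  step 37: S(S(S(S(S(S(S(S(add(add(add(SZ, mul(Z, SSSZ)), mul(Z, mul(SZ, SSSZ))), Z)))))))))
  step 38: S(S(S(S(S(S(S(S(add(add(S(add(Z, mul(Z, SSSZ))), mul(Z, mul(SZ, SSSZ))), Z)))))))))
  step 39: S(S(S(S(S(S(S(S(add(S(add(add(Z, mul(Z, SSSZ)), mul(Z, mul(SZ, SSSZ)))), Z)))))))))
  step 40: S(S(S(S(S(S(S(S(S(add(add(add(Z, mul(Z, SSSZ)), mul(Z, mul(SZ, SSSZ))), Z))))))))))
  step 41: S(S(S(S(S(S(S(S(S(add(add(mul(Z, SSSZ), mul(Z, mul(SZ, SSSZ))), Z))))))))))
  step 42: S(S(S(S(S(S(S(S(S(add(add(Z, mul(Z, mul(SZ, SSSZ))), Z))))))))))
  step 43: S(S(S(S(S(S(S(S(S(add(mul(Z, mul(SZ, SSSZ)), Z))))))))))
  step 44: S(S(S(S(S(S(S(S(S(add(Z, Z))))))))))
  step 45: S^9(Z)

Term B:
  start: add(mul(add(SZ, SZ), mul(SZ, SZ)), add(mul(SSZ, SSSZ), add(Z, Z)))
  step 1: add(mul(S(add(Z, SZ)), mul(SZ, SZ)), add(mul(SSZ, SSSZ), add(Z, Z)))
  step 2: add(add(mul(SZ, SZ), mul(add(Z, SZ), mul(SZ, SZ))), add(mul(SSZ, SSSZ), add(Z, Z)))
  step 3: add(add(add(SZ, mul(Z, SZ)), mul(add(Z, SZ), mul(SZ, SZ))), add(mul(SSZ, SSSZ), add(Z, Z)))
  step 4: add(add(S(add(Z, mul(Z, SZ))), mul(add(Z, SZ), mul(SZ, SZ))), add(mul(SSZ, SSSZ), add(Z, Z)))
  step 5: add(S(add(add(Z, mul(Z, SZ)), mul(add(Z, SZ), mul(SZ, SZ)))), add(mul(SSZ, SSSZ), add(Z, Z)))
  step 6: S(add(add(add(Z, mul(Z, SZ)), mul(add(Z, SZ), mul(SZ, SZ))), add(mul(SSZ, SSSZ), add(Z, Z))))
  step 7: S(add(add(mul(Z, SZ), mul(add(Z, SZ), mul(SZ, SZ))), add(mul(SSZ, SSSZ), add(Z, Z))))
  step 8: S(add(add(Z, mul(add(Z, SZ), mul(SZ, SZ))), add(mul(SSZ, SSSZ), add(Z, Z))))
  step 9: S(add(mul(add(Z, SZ), mul(SZ, SZ)), add(mul(SSZ, SSSZ), add(Z, Z))))
  step 10: S(add(mul(SZ, mul(SZ, SZ)), add(mul(SSZ, SSSZ), add(Z, Z))))
  step 11: S(add(add(mul(SZ, SZ), mul(Z, mul(SZ, SZ))), add(mul(SSZ, SSSZ), add(Z, Z))))
  step 12: S(add(add(add(SZ, mul(Z, SZ)), mul(Z, mul(SZ, SZ))), add(mul(SSZ, SSSZ), add(Z, Z))))
  step 13: S(add(add(S(add(Z, mul(Z, SZ))), mul(Z, mul(SZ, SZ))), add(mul(SSZ, SSSZ), add(Z, Z))))
  step 14: S(add(S(add(add(Z, mul(Z, SZ)), mul(Z, mul(SZ, SZ)))), add(mul(SSZ, SSSZ), add(Z, Z))))
  step 15: S(S(add(add(add(Z, mul(Z, SZ)), mul(Z, mul(SZ, SZ))), add(mul(SSZ, SSSZ), add(Z, Z)))))
  step 16: S(S(add(add(mul(Z, SZ), mul(Z, mul(SZ, SZ))), add(mul(SSZ, SSSZ), add(Z, Z)))))
  step 17: S(S(add(add(Z, mul(Z, mul(SZ, SZ))), add(mul(SSZ, SSSZ), add(Z, Z)))))
  step 18: S(S(add(mul(Z, mul(SZ, SZ)), add(mul(SSZ, SSSZ), add(Z, Z)))))
  step 19: S(S(add(Z, add(mul(SSZ, SSSZ), add(Z, Z)))))
  step 20: S(S(add(mul(SSZ, SSSZ), add(Z, Z))))
  step 21: S(S(add(add(SSSZ, mul(SZ, SSSZ)), add(Z, Z))))
  step 22: S(S(add(S(add(SSZ, mul(SZ, SSSZ))), add(Z, Z))))
  step 23: S(S(S(add(add(SSZ, mul(SZ, SSSZ)), add(Z, Z)))))
  step 24: S(S(S(add(S(add(SZ, mul(SZ, SSSZ))), add(Z, Z)))))
  step 25: S(S(S(S(add(add(SZ, mul(SZ, SSSZ)), add(Z, Z))))))
  step 26: S(S(S(S(add(S(add(Z, mul(SZ, SSSZ))), add(Z, Z))))))
  step 27: S(S(S(S(S(add(add(Z, mul(SZ, SSSZ)), add(Z, Z)))))))
  step 28: S(S(S(S(S(add(mul(SZ, SSSZ), add(Z, Z)))))))
  step 29: S(S(S(S(S(add(add(SSSZ, mul(Z, SSSZ)), add(Z, Z)))))))
  step 30: S(S(S(S(S(add(S(add(SSZ, mul(Z, SSSZ))), add(Z, Z)))))))
  step 31: S(S(S(S(S(S(add(add(SSZ, mul(Z, SSSZ)), add(Z, Z))))))))
  step 32: S(S(S(S(S(S(add(S(add(SZ, mul(Z, SSSZ))), add(Z, Z))))))))
  step 33: S(S(S(S(S(S(S(add(add(SZ, mul(Z, SSSZ)), add(Z, Z)))))))))
  step 34: S(S(S(S(S(S(S(add(S(add(Z, mul(Z, SSSZ))), add(Z, Z)))))))))
  step 35: S(S(S(S(S(S(S(S(add(add(Z, mul(Z, SSSZ)), add(Z, Z))))))))))
  step 36: S(S(S(S(S(S(S(S(add(mul(Z, SSSZ), add(Z, Z))))))))))
  step 37: S(S(S(S(S(S(S(S(add(Z, add(Z, Z))))))))))
  step 38: S(S(S(S(S(S(S(S(add(Z, Z)))))))))
  step 39: S^8(Z)

Answer: DIFFERENT — A ⇓ S^9(Z), B ⇓ S^8(Z)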